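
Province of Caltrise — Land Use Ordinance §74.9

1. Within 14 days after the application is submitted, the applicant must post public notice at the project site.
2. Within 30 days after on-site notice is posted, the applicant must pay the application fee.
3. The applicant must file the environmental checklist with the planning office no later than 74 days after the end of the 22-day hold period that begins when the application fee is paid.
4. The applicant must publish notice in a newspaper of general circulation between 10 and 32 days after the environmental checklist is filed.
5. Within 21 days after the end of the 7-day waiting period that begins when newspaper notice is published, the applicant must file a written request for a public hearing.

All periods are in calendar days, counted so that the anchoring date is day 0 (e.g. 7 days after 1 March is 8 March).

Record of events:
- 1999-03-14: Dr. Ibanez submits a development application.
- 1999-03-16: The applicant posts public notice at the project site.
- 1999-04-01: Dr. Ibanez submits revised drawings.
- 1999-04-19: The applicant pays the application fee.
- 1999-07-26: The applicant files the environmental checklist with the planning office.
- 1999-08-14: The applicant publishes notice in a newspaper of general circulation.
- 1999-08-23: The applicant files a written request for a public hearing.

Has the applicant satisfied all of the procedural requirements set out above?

Step 1: 14 days after 1999-03-14 (when the application is submitted) is 1999-03-28; done 1999-03-16 — timely.
Step 2: 30 days after 1999-03-16 (when on-site notice is posted) is 1999-04-15; not done until 1999-04-19, 4 days after the deadline.
That is the first point of non-compliance.

No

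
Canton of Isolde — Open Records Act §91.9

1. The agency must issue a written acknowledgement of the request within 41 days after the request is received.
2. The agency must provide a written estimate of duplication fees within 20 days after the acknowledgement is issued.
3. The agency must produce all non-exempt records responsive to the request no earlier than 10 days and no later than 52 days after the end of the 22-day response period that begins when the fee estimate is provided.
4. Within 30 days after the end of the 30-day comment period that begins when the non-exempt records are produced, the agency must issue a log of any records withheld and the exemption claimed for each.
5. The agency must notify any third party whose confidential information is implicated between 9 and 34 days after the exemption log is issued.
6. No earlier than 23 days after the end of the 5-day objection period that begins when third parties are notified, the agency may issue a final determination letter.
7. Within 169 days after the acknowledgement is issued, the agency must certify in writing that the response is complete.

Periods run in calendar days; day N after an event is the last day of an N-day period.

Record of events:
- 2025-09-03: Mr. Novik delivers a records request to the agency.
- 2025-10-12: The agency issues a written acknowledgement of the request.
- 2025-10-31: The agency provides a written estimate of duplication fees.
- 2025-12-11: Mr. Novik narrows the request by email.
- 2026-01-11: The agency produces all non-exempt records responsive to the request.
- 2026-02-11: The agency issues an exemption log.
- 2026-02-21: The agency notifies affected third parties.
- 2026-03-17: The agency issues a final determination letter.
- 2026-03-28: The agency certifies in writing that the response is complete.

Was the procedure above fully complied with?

No

(1) due by 2025-09-03 + 41 days = 2025-10-14; done 2025-10-12 — timely.
(2) due by 2025-10-12 + 20 days = 2025-11-01; completed 2025-10-31, before the deadline.
(3) the permitted window runs from 2025-11-22 + 10 = 2025-12-02 to 2025-11-22 + 52 = 2026-01-13; done 2026-01-11, which is between those dates.
(4) due by 2026-02-10 + 30 days = 2026-03-12; done 2026-02-11 — timely.
(5) the permitted window runs from 2026-02-11 + 9 = 2026-02-20 to 2026-02-11 + 34 = 2026-03-17; 2026-02-21 falls inside that range.
(6) permitted from 2026-02-26 + 23 days = 2026-03-21 onward; done 2026-03-17 — 4 days too early.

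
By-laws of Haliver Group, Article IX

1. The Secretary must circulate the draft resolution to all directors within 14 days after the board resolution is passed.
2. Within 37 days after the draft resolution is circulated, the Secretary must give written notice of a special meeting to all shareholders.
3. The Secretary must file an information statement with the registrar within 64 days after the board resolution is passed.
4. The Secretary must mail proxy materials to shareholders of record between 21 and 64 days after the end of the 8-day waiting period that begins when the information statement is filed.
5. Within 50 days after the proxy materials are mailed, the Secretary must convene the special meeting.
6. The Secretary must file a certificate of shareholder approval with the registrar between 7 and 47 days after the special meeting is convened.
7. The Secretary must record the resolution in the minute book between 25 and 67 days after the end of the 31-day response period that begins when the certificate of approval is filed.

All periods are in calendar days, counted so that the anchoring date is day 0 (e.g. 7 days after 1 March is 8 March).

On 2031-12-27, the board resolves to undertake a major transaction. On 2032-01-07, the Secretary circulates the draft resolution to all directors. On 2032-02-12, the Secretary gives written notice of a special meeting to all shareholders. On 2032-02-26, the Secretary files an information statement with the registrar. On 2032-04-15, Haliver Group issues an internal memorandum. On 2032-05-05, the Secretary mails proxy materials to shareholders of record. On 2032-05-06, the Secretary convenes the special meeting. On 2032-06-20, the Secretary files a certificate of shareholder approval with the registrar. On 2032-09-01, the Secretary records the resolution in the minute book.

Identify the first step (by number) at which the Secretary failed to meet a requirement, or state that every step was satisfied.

None — every step was satisfied

Step 1: 14 days after 2031-12-27 (when the board resolution is passed) is 2032-01-10; done 2032-01-07 — timely.
Step 2: 37 days after 2032-01-07 (when the draft resolution is circulated) is 2032-02-13; completed 2032-02-12, before the deadline.
Step 3: 64 days after 2031-12-27 (when the board resolution is passed) is 2032-02-29; 2032-02-26 is within that limit.
Step 4: the window is 21–64 days after 2032-03-05 (end of the 8-day waiting period, which began when the information statement is filed on 2032-02-26), so 2032-03-26 through 2032-05-08; done 2032-05-05 — within the window.
Step 5: 50 days after 2032-05-05 (when the proxy materials are mailed) is 2032-06-24; done 2032-05-06 — timely.
Step 6: the window is 7–47 days after 2032-05-06 (when the special meeting is convened), so 2032-05-13 through 2032-06-22; done 2032-06-20 — within the window.
Step 7: the window is 25–67 days after 2032-07-21 (end of the 31-day response period, which began when the certificate of approval is filed on 2032-06-20), so 2032-08-15 through 2032-09-26; 2032-09-01 falls inside that range.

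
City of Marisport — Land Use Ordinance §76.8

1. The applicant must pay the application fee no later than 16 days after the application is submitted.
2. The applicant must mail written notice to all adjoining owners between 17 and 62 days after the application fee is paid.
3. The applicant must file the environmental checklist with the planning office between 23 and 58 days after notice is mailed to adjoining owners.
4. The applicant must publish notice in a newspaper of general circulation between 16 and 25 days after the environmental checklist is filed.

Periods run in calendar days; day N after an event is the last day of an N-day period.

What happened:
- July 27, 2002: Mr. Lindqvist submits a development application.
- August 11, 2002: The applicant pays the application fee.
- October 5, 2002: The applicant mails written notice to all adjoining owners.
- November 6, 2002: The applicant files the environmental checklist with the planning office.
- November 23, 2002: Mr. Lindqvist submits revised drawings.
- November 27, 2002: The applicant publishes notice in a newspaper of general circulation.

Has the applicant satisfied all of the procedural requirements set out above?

Yes

Step 1 — counting 16 days from July 27, 2002 (when the application is submitted) gives a deadline of August 12, 2002; done August 11, 2002 — timely.
Step 2 — 17 and 62 days from August 11, 2002 (when the application fee is paid) are August 28, 2002 and October 12, 2002 respectively; done October 5, 2002, which is between those dates.
Step 3 — 23 and 58 days from October 5, 2002 (when notice is mailed to adjoining owners) are October 28, 2002 and December 2, 2002 respectively; done November 6, 2002, which is between those dates.
Step 4 — 16 and 25 days from November 6, 2002 (when the environmental checklist is filed) are November 22, 2002 and December 1, 2002 respectively; done November 27, 2002, which is between those dates.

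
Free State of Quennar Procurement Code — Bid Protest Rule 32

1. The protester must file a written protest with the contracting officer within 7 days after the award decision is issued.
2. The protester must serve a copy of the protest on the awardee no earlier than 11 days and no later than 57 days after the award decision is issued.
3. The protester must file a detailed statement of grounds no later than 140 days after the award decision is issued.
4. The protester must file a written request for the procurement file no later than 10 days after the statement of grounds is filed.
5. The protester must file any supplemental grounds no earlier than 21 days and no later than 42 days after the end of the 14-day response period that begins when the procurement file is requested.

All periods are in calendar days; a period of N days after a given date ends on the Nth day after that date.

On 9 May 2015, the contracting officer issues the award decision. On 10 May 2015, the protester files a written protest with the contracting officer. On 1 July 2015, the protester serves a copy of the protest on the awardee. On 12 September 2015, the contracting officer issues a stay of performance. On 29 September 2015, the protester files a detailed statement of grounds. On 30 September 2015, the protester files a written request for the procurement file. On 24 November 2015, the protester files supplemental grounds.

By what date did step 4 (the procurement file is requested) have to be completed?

Step 4 runs from 29 September 2015, when the statement of grounds is filed. 10 days after 29 September 2015 is 9 October 2015.

9 October 2015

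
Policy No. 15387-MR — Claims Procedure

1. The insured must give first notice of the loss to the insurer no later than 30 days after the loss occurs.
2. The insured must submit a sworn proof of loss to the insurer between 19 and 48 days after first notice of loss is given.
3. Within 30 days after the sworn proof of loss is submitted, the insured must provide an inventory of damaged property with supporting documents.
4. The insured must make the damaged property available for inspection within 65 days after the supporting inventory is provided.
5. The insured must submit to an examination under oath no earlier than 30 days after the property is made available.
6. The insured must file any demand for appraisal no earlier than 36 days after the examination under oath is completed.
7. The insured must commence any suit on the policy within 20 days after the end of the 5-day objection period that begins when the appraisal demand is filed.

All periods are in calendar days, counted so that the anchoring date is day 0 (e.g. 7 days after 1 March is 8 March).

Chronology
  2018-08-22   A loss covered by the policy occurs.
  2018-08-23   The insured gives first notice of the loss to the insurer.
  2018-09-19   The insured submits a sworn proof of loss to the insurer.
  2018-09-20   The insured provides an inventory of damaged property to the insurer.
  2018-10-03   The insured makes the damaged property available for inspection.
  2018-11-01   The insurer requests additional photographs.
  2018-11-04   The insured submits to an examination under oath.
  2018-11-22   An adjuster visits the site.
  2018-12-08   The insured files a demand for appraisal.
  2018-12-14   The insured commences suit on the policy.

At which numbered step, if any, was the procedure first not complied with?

Step 1 — counting 30 days from 2018-08-22 (when the loss occurs) gives a deadline of 2018-09-21; completed 2018-08-23, before the deadline.
Step 2 — 19 and 48 days from 2018-08-23 (when first notice of loss is given) are 2018-09-11 and 2018-10-10 respectively; 2018-09-19 falls inside that range.
Step 3 — counting 30 days from 2018-09-19 (when the sworn proof of loss is submitted) gives a deadline of 2018-10-19; done 2018-09-20 — timely.
Step 4 — counting 65 days from 2018-09-20 (when the supporting inventory is provided) gives a deadline of 2018-11-24; completed 2018-10-03, before the deadline.
Step 5 — must wait 30 days from 2018-10-03 (when the property is made available), so not before 2018-11-02; done 2018-11-04, after the minimum wait.
Step 6 — must wait 36 days from 2018-11-04 (when the examination under oath is completed), so not before 2018-12-10; done 2018-12-08 — 2 days too early.

Step 6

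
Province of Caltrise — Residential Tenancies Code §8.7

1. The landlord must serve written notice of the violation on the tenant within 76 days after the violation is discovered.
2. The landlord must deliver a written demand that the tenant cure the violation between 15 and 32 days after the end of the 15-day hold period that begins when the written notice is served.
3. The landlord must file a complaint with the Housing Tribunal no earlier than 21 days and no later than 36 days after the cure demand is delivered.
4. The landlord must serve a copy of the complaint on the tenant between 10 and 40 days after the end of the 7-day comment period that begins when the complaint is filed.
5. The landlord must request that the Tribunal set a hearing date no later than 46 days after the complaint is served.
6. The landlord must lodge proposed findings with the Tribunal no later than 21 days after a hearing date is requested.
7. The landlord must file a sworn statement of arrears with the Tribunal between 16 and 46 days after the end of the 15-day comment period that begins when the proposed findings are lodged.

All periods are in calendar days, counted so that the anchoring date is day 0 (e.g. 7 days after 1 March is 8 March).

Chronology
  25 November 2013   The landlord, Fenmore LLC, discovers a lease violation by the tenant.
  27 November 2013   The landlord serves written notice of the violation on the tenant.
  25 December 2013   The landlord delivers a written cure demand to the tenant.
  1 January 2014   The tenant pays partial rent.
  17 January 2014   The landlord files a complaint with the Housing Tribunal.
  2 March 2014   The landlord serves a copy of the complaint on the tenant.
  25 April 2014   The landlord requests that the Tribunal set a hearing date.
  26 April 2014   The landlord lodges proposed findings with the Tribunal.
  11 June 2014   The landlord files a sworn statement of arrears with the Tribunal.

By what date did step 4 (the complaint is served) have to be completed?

The complaint is filed on 17 January 2014; the 7-day comment period therefore ends 24 January 2014, and step 4 runs from that date. The window is 10–40 days after 24 January 2014; it closes on 5 March 2014.

5 March 2014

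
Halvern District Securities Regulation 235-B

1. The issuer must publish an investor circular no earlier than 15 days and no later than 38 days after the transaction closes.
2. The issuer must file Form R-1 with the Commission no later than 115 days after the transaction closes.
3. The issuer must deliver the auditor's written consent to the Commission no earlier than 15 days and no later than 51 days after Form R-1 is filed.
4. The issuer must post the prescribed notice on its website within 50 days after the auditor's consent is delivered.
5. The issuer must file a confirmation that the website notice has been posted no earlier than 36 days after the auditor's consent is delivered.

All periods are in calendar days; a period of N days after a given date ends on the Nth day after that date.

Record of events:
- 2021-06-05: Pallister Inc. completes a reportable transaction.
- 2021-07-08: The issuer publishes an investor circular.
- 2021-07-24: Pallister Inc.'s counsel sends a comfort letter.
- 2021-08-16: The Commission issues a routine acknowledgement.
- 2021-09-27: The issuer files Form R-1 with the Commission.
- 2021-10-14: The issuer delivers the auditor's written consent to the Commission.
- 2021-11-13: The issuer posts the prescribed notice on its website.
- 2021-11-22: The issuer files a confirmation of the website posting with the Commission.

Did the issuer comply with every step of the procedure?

Step 1: the window is 15–38 days after 2021-06-05 (when the transaction closes), so 2021-06-20 through 2021-07-13; 2021-07-08 falls inside that range.
Step 2: 115 days after 2021-06-05 (when the transaction closes) is 2021-09-28; completed 2021-09-27, before the deadline.
Step 3: the window is 15–51 days after 2021-09-27 (when Form R-1 is filed), so 2021-10-12 through 2021-11-17; done 2021-10-14 — within the window.
Step 4: 50 days after 2021-10-14 (when the auditor's consent is delivered) is 2021-12-03; done 2021-11-13 — timely.
Step 5: the earliest permitted date is 36 days after 2021-10-14 (when the auditor's consent is delivered), i.e. 2021-11-19; done 2021-11-22, after the minimum wait.

Yes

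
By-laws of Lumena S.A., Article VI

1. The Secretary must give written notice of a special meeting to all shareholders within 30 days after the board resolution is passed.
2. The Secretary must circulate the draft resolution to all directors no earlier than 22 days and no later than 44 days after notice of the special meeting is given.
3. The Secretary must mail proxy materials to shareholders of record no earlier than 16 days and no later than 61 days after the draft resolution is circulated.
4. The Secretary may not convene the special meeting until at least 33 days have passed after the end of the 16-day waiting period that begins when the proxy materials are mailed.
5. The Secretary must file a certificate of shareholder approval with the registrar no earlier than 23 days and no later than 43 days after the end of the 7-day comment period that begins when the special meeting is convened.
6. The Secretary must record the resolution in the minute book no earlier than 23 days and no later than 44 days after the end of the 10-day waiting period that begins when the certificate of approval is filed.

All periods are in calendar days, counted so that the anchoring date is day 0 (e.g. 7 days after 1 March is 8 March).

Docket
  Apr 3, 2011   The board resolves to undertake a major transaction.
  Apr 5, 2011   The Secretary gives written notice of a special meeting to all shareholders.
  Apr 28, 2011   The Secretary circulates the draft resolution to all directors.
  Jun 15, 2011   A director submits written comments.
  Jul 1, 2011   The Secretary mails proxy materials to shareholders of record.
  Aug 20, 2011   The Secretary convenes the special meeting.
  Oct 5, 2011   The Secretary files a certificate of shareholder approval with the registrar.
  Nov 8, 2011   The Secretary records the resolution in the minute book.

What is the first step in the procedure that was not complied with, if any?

Step 3

Step 1 — counting 30 days from Apr 3, 2011 (when the board resolution is passed) gives a deadline of May 3, 2011; Apr 5, 2011 is within that limit.
Step 2 — 22 and 44 days from Apr 5, 2011 (when notice of the special meeting is given) are Apr 27, 2011 and May 19, 2011 respectively; done Apr 28, 2011 — within the window.
Step 3 — 16 and 61 days from Apr 28, 2011 (when the draft resolution is circulated) are May 14, 2011 and Jun 28, 2011 respectively; done Jul 1, 2011 — 3 days after the window closed.
Later steps need not be reached.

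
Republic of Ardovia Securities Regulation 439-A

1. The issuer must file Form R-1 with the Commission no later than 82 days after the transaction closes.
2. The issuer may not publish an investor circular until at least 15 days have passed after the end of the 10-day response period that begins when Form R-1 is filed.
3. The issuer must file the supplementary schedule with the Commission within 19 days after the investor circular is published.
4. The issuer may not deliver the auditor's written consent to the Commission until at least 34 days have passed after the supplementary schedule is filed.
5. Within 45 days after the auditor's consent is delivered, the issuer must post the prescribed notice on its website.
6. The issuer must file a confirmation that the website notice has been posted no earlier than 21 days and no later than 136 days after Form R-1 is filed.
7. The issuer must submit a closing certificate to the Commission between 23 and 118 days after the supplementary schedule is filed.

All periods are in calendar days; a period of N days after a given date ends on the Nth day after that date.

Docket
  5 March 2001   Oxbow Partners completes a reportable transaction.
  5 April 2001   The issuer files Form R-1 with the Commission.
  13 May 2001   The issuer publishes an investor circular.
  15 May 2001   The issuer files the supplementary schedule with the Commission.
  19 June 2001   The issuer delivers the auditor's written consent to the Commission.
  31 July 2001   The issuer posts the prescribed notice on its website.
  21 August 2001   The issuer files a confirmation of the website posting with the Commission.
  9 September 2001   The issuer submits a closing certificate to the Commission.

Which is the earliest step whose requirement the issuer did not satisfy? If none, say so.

Step 6

Step 1 — counting 82 days from 5 March 2001 (when the transaction closes) gives a deadline of 26 May 2001; completed 5 April 2001, before the deadline.
Step 2 — must wait 15 days from 15 April 2001 (end of the 10-day response period, which began when Form R-1 is filed on 5 April 2001), so not before 30 April 2001; done 13 May 2001, after the minimum wait.
Step 3 — counting 19 days from 13 May 2001 (when the investor circular is published) gives a deadline of 1 June 2001; 15 May 2001 is within that limit.
Step 4 — must wait 34 days from 15 May 2001 (when the supplementary schedule is filed), so not before 18 June 2001; 19 June 2001 is on or after that date.
Step 5 — counting 45 days from 19 June 2001 (when the auditor's consent is delivered) gives a deadline of 3 August 2001; 31 July 2001 is within that limit.
Step 6 — 21 and 136 days from 5 April 2001 (when Form R-1 is filed) are 26 April 2001 and 19 August 2001 respectively; 21 August 2001 is 2 days past the end of the window.
That is the first point of non-compliance.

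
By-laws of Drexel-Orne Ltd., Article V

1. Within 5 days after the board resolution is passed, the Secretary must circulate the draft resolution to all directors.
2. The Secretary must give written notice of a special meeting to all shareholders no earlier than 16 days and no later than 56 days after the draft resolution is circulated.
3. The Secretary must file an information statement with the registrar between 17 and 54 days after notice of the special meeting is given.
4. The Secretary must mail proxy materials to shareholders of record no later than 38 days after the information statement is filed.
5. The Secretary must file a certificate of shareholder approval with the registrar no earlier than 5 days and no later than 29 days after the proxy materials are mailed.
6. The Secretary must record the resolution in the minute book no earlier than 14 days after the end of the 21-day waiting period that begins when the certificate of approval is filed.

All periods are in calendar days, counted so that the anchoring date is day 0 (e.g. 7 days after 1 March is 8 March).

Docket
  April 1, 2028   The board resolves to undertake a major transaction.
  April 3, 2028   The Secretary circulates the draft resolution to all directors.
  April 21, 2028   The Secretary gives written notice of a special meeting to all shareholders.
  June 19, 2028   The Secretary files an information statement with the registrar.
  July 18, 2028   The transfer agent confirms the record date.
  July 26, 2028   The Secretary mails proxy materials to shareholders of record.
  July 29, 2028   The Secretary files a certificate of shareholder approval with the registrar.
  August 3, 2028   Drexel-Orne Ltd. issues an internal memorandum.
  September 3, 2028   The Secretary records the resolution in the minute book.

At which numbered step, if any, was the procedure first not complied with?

Step 3

(1) due by April 1, 2028 + 5 days = April 6, 2028; April 3, 2028 is within that limit.
(2) the permitted window runs from April 3, 2028 + 16 = April 19, 2028 to April 3, 2028 + 56 = May 29, 2028; done April 21, 2028, which is between those dates.
(3) the permitted window runs from April 21, 2028 + 17 = May 8, 2028 to April 21, 2028 + 54 = June 14, 2028; done June 19, 2028 — 5 days after the window closed.
That is the first point of non-compliance.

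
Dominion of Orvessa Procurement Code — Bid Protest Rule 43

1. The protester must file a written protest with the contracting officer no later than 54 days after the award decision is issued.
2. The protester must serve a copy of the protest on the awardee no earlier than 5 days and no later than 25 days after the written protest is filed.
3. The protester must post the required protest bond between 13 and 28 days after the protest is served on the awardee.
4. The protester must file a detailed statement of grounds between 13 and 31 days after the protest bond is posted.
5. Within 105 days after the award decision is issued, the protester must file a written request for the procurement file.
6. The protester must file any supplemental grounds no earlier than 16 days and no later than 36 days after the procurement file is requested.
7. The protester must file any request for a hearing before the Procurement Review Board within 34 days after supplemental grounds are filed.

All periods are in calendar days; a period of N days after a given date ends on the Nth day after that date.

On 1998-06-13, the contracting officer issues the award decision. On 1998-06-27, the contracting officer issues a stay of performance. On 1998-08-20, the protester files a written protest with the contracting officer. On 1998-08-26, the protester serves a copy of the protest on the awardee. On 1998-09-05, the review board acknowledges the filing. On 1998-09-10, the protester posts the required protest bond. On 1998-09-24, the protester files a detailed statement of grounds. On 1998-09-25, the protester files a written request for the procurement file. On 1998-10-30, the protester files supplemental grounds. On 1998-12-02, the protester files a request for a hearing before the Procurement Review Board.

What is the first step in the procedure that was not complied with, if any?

Step 1

Step 1 — counting 54 days from 1998-06-13 (when the award decision is issued) gives a deadline of 1998-08-06; 1998-08-20 misses that deadline by 14 days.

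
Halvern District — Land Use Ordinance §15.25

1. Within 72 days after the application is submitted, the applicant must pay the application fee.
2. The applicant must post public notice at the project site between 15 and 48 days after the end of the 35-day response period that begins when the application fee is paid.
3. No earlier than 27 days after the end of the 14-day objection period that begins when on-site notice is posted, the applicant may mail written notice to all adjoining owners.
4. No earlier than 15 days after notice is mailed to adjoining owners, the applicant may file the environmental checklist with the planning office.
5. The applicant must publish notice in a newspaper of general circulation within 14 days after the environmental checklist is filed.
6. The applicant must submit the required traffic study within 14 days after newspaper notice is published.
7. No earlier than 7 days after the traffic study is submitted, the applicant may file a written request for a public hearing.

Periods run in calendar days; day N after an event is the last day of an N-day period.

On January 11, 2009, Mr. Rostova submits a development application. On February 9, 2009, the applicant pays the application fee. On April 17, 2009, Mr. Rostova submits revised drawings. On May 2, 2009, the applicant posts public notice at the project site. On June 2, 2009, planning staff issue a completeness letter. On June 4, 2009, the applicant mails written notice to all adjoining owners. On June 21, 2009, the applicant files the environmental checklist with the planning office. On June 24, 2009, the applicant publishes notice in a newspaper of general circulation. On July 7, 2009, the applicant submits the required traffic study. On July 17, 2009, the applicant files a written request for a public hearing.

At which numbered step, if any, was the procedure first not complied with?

(1) due by January 11, 2009 + 72 days = March 24, 2009; completed February 9, 2009, before the deadline.
(2) the permitted window runs from March 16, 2009 + 15 = March 31, 2009 to March 16, 2009 + 48 = May 3, 2009; done May 2, 2009 — within the window.
(3) permitted from May 16, 2009 + 27 days = June 12, 2009 onward; done June 4, 2009 — 8 days too early.
Later steps need not be reached.

Step 3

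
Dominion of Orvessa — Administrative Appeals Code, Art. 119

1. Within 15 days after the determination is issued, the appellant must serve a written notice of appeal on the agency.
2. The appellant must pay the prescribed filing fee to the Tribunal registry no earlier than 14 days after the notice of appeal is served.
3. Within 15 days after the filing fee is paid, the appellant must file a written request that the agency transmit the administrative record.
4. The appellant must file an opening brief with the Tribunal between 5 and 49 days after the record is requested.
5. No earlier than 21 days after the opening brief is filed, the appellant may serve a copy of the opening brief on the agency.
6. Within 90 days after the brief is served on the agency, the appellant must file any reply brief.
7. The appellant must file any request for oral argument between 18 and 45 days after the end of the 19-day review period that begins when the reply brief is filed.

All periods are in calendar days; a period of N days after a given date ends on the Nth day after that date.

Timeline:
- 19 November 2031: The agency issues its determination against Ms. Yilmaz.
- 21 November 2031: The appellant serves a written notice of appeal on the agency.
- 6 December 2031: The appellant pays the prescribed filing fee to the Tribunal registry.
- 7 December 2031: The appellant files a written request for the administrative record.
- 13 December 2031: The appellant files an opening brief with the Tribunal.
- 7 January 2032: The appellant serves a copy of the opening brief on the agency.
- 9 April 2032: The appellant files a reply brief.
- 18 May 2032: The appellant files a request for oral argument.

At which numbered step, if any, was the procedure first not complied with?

(1) due by 19 November 2031 + 15 days = 4 December 2031; completed 21 November 2031, before the deadline.
(2) permitted from 21 November 2031 + 14 days = 5 December 2031 onward; done 6 December 2031, after the minimum wait.
(3) due by 6 December 2031 + 15 days = 21 December 2031; completed 7 December 2031, before the deadline.
(4) the permitted window runs from 7 December 2031 + 5 = 12 December 2031 to 7 December 2031 + 49 = 25 January 2032; done 13 December 2031 — within the window.
(5) permitted from 13 December 2031 + 21 days = 3 January 2032 onward; 7 January 2032 is on or after that date.
(6) due by 7 January 2032 + 90 days = 6 April 2032; not done until 9 April 2032, 3 days after the deadline.

Step 6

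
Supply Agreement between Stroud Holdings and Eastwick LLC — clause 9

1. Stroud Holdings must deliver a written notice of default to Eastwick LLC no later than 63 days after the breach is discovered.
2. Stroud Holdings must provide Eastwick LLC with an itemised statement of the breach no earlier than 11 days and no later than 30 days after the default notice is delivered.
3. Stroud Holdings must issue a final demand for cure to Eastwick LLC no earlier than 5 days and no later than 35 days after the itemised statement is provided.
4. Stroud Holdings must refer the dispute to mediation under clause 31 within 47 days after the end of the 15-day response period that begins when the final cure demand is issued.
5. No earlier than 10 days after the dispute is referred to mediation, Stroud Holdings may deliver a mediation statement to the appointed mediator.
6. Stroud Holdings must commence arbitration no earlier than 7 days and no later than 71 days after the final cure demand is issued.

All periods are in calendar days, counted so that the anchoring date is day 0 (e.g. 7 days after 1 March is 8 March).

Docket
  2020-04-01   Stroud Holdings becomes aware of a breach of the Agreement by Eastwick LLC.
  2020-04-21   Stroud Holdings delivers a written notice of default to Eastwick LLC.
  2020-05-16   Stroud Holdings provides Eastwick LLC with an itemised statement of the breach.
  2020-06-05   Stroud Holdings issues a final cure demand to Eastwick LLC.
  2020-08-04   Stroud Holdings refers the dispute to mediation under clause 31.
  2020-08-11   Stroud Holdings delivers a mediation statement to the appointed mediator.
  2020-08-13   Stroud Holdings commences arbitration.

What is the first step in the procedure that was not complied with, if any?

Step 1 — counting 63 days from 2020-04-01 (when the breach is discovered) gives a deadline of 2020-06-03; completed 2020-04-21, before the deadline.
Step 2 — 11 and 30 days from 2020-04-21 (when the default notice is delivered) are 2020-05-02 and 2020-05-21 respectively; done 2020-05-16, which is between those dates.
Step 3 — 5 and 35 days from 2020-05-16 (when the itemised statement is provided) are 2020-05-21 and 2020-06-20 respectively; 2020-06-05 falls inside that range.
Step 4 — counting 47 days from 2020-06-20 (end of the 15-day response period, which began when the final cure demand is issued on 2020-06-05) gives a deadline of 2020-08-06; done 2020-08-04 — timely.
Step 5 — must wait 10 days from 2020-08-04 (when the dispute is referred to mediation), so not before 2020-08-14; acted on 2020-08-11, 3 days prematurely.

Step 5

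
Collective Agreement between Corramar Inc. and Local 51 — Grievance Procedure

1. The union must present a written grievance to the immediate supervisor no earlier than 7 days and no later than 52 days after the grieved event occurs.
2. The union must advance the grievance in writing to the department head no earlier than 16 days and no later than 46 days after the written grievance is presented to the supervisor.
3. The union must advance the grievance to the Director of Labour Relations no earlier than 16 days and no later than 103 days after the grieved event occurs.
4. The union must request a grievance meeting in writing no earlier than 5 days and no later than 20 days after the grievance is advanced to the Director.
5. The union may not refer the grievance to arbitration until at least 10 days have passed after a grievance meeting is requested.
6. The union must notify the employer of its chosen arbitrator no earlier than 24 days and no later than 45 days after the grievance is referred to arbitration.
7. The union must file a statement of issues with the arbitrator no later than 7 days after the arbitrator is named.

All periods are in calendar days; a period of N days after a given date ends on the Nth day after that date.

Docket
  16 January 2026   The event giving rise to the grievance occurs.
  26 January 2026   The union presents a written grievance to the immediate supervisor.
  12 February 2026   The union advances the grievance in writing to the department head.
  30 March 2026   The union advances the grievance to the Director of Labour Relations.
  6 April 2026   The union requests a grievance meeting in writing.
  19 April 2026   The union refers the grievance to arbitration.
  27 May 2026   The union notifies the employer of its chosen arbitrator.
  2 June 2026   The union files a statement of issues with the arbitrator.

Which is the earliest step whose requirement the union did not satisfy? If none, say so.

None — every step was satisfied

Step 1 — 7 and 52 days from 16 January 2026 (when the grieved event occurs) are 23 January 2026 and 9 March 2026 respectively; 26 January 2026 falls inside that range.
Step 2 — 16 and 46 days from 26 January 2026 (when the written grievance is presented to the supervisor) are 11 February 2026 and 13 March 2026 respectively; 12 February 2026 falls inside that range.
Step 3 — 16 and 103 days from 16 January 2026 (when the grieved event occurs) are 1 February 2026 and 29 April 2026 respectively; done 30 March 2026, which is between those dates.
Step 4 — 5 and 20 days from 30 March 2026 (when the grievance is advanced to the Director) are 4 April 2026 and 19 April 2026 respectively; 6 April 2026 falls inside that range.
Step 5 — must wait 10 days from 6 April 2026 (when a grievance meeting is requested), so not before 16 April 2026; 19 April 2026 is on or after that date.
Step 6 — 24 and 45 days from 19 April 2026 (when the grievance is referred to arbitration) are 13 May 2026 and 3 June 2026 respectively; 27 May 2026 falls inside that range.
Step 7 — counting 7 days from 27 May 2026 (when the arbitrator is named) gives a deadline of 3 June 2026; done 2 June 2026 — timely.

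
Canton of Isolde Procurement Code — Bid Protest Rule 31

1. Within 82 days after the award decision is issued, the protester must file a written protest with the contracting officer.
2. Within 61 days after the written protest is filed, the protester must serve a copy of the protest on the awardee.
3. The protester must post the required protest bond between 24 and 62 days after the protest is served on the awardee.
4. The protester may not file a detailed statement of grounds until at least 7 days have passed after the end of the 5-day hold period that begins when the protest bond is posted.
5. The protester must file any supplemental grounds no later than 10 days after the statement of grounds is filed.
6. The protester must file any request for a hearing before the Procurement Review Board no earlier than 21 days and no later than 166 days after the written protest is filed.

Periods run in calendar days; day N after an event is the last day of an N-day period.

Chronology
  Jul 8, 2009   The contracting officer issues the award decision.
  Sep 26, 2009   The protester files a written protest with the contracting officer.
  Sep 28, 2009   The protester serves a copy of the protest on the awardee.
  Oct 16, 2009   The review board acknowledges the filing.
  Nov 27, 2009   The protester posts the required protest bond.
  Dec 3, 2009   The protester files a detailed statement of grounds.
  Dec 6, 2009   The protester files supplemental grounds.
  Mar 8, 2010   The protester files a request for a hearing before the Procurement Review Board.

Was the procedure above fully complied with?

Step 1 — counting 82 days from Jul 8, 2009 (when the award decision is issued) gives a deadline of Sep 28, 2009; Sep 26, 2009 is within that limit.
Step 2 — counting 61 days from Sep 26, 2009 (when the written protest is filed) gives a deadline of Nov 26, 2009; Sep 28, 2009 is within that limit.
Step 3 — 24 and 62 days from Sep 28, 2009 (when the protest is served on the awardee) are Oct 22, 2009 and Nov 29, 2009 respectively; done Nov 27, 2009, which is between those dates.
Step 4 — must wait 7 days from Dec 2, 2009 (end of the 5-day hold period, which began when the protest bond is posted on Nov 27, 2009), so not before Dec 9, 2009; Dec 3, 2009 is 6 days before the earliest permitted date.

No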